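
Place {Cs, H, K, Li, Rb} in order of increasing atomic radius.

H < Li < K < Rb < Cs

H is in period 1, group 1; Li is in period 2, group 1; K is in period 4, group 1; Rb is in period 5, group 1; Cs is in period 6, group 1.
Across a period the added protons contract the valence shell; down a group each new principal shell makes the atom larger.
All are in group 1, so atomic radius increases down the group.
So from smallest to largest: H < Li < K < Rb < Cs.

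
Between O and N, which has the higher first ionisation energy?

N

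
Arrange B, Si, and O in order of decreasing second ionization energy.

After 1 electron has been removed, what remains? B⁺ still has 2 valence electrons; Si⁺ still has 3 valence electrons; O⁺ still has 5 valence electrons.
All are still removing valence electrons, so compare the +1 ions as you would atoms: IE_2 generally rises across a period (higher Z_eff) and falls down a group (larger shell), subject to the usual subshell exceptions.
Valence configurations: B⁺ [He]2s², Si⁺ [Ne]3s²3p¹, O⁺ [He]2s²2p³.
The numbers (kJ/mol): B 2427, Si 1577, O 3388.
Putting it together, IE_2: Si < B < O.

O > B > Si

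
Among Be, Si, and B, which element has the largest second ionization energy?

B

After 1 electron has been removed, what remains? Be⁺ still has 1 valence electron; Si⁺ still has 3 valence electrons; B⁺ still has 2 valence electrons.
All are still removing valence electrons, so compare the +1 ions as you would atoms: IE_2 generally rises across a period (higher Z_eff) and falls down a group (larger shell), subject to the usual subshell exceptions.
Valence configurations: Be⁺ [He]2s¹, Si⁺ [Ne]3s²3p¹, B⁺ [He]2s².
Tabulated IE_2 (kJ/mol): Be 1757, Si 1577, B 2427.
So the second ionization energies run Si < Be < B.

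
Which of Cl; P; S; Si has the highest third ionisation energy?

Consider each +2 ion: Cl²⁺ still has 5 valence electrons; P²⁺ still has 3 valence electrons; S²⁺ still has 4 valence electrons; Si²⁺ still has 2 valence electrons.
All are still removing valence electrons, so compare the +2 ions as you would atoms: IE_3 generally rises across a period (higher Z_eff) and falls down a group (larger shell), subject to the usual subshell exceptions.
Valence configurations: Cl²⁺ [Ne]3s²3p³, P²⁺ [Ne]3s²3p¹, S²⁺ [Ne]3s²3p², Si²⁺ [Ne]3s².
P²⁺ loses a lone 3p electron whereas Si²⁺ must break into a filled 3s² pair, so IE_3(Si) > IE_3(P) even though P has the higher nuclear charge.
Approximate IE_3 values (kJ/mol): Cl 3822, P 2914, S 3357, Si 3232.
So the third ionization energies run P < Si < S < Cl.

Cl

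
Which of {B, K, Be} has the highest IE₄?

IE_4 is the cost of taking one more electron from the +3 cation: B³⁺ is the bare [He] core; K³⁺ is already 2 electrons into the core; Be³⁺ is already 1 electron into the core.
All of these are removing an electron from a noble-gas core or deeper; the smaller core (lower principal quantum number) is held far more tightly, and within a period the higher nuclear charge binds the same core more tightly.
Tabulated IE_4 (kJ/mol): B 25026, K 5877, Be 21007.
Overall IE_4 order: K < Be < B.

B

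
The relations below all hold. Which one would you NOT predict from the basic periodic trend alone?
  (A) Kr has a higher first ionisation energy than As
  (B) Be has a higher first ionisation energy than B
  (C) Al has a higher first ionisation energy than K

(B)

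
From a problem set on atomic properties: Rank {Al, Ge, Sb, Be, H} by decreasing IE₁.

H is in period 1, group 1; Be is in period 2, group 2; Al is in period 3, group 13; Ge is in period 4, group 14; Sb is in period 5, group 15.
IE₁ increases left→right with effective nuclear charge and decreases top→bottom as the valence shell moves farther out.
These sit on a diagonal, where the across-period and down-group effects partly cancel.
Ge > Al: period and group pull opposite ways; the across-period shift dominates (762 vs 578 kJ/mol).
Sb > Ge: period and group pull opposite ways; the across-period shift dominates (831 vs 762 kJ/mol).
Be > Sb: the two effects oppose for this pair; the down-group effect wins (900 vs 831 kJ/mol).
H > Be: period and group pull opposite ways; the down-group shift dominates (1312 vs 900 kJ/mol).
Tabulated first ionization energy (kJ/mol): H 1312, Be 900, Al 578, Ge 762, Sb 831.
So from highest to lowest: H > Be > Sb > Ge > Al.

H > Be > Sb > Ge > Al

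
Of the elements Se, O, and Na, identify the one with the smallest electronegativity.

O is in period 2, group 16; Na is in period 3, group 1; Se is in period 4, group 16.
EN rises left→right (higher Z_eff, smaller atoms) and falls top→bottom (larger, more shielded atoms).
These span different periods and groups, so the two trends combine.
Se > Na: period and group pull opposite ways; the across-period shift dominates (2.55 vs 0.93).
O > Se: O sits above Se in group 16, so the down-group effect alone puts O higher.
For reference (Pauling): O 3.44, Na 0.93, Se 2.55.
The smallest electronegativity among these belongs to Na.

Na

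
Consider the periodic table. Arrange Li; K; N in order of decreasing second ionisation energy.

Li > K > N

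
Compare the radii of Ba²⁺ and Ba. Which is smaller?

Forming Ba²⁺ removes 2 electrons from Ba. Fewer electrons for the same nuclear charge means less shielding and a higher Z_eff on the remaining electrons, and for main-group metals the entire outer shell is lost.
A cation is smaller than its parent atom: Ba²⁺ < Ba.

Ba²⁺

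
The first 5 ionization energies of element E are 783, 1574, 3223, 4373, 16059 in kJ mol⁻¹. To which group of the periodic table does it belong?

Group 14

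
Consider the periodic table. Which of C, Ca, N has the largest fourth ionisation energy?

IE_4 is the cost of taking one more electron from the +3 cation: C³⁺ still has 1 valence electron; Ca³⁺ is already 1 electron into the core; N³⁺ still has 2 valence electrons.
Usually core removal costs more than valence removal, but here the competition is close: a tightly held n=2 valence electron can cost more to remove than an n=3 core electron, so the actual values have to decide it.
Valence configurations: C³⁺ [He]2s¹, N³⁺ [He]2s².
Tabulated IE_4 (kJ/mol): C 6223, Ca 6491, N 7475.
So the fourth ionization energies run C < Ca < N.

N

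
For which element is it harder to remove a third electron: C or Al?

After 2 electrons have been removed, what remains? C²⁺ still has 2 valence electrons; Al²⁺ still has 1 valence electron.
All are still removing valence electrons, so compare the +2 ions as you would atoms: IE_3 generally rises across a period (higher Z_eff) and falls down a group (larger shell), subject to the usual subshell exceptions.
Valence configurations: C²⁺ [He]2s², Al²⁺ [Ne]3s¹.
The numbers (kJ/mol): C 4620, Al 2745.
Overall IE_3 order: Al < C.

C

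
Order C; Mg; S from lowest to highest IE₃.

After 2 electrons have been removed, what remains? C²⁺ still has 2 valence electrons; Mg²⁺ is the bare [Ne] core; S²⁺ still has 4 valence electrons.
Pulling an electron out of a noble-gas core costs far more than removing a remaining valence electron, so Mg sits at the high end of IE_3.
Valence configurations: C²⁺ [He]2s², S²⁺ [Ne]3s²3p².
Approximate IE_3 values (kJ/mol): C 4620, Mg 7733, S 3357.
So the third ionization energies run S < C < Mg.

S < C < Mg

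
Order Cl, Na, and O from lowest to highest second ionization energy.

IE_2 is the cost of taking one more electron from the +1 cation: Cl⁺ still has 6 valence electrons; Na⁺ is the bare [Ne] core; O⁺ still has 5 valence electrons.
Breaking into a closed-shell core is much more expensive than removing a leftover valence electron — Na has the largest IE_2 here.
Valence configurations: Cl⁺ [Ne]3s²3p⁴, O⁺ [He]2s²2p³.
Tabulated IE_2 (kJ/mol): Cl 2298, Na 4562, O 3388.
Putting it together, IE_2: Cl < O < Na.

Cl < O < Na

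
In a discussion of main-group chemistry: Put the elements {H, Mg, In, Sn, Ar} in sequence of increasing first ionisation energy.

In, Sn, Mg, H, Ar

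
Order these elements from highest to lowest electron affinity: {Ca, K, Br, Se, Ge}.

Br > Se > Ge > K > Ca

EA tends to increase across a period and decrease down a group, though the pattern is less regular than for IE or radius.
All lie in period 4; the across-period trend (electron affinity increases left to right) applies, with the exception below.
Note the exception: K has a higher electron affinity than Ca, contrary to the simple trend — adding an electron to Ca (ns²) has to open a new, higher-energy np subshell, which is unfavourable.
Approximate values (kJ/mol): K 48, Ca 2, Ge 119, Se 195, Br 325.
So from highest to lowest: Br > Se > Ge > K > Ca.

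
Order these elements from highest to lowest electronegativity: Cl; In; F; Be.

Electronegativity increases across a period and decreases down a group, tracking effective nuclear charge and atomic size.
Here both period and group differ, so the two effects have to be weighed against each other.
In > Be: the two effects oppose for this pair; the across-period effect wins (1.78 vs 1.57).
Cl > In: both effects reinforce here, so Cl is clearly the higher of the two.
F > Cl: F sits above Cl in group 17, so the down-group effect alone puts F higher.
For reference (Pauling): Be 1.57, F 3.98, Cl 3.16, In 1.78.
So from highest to lowest: F > Cl > In > Be.

F > Cl > In > Be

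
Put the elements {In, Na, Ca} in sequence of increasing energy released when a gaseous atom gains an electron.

Na is in period 3, group 1; Ca is in period 4, group 2; In is in period 5, group 13.
Electron affinity generally becomes more exothermic across a period toward the halogens and less exothermic down a group.
These sit on a diagonal, where the across-period and down-group effects partly cancel.
In > Ca: the two effects oppose for this pair; the across-period effect wins (29 vs 2 kJ/mol).
Na > In: the two effects oppose for this pair; the down-group effect wins (53 vs 29 kJ/mol).
Approximate values (kJ/mol): Na 53, Ca 2, In 29.
So from lowest to highest: Ca < In < Na.

Ca, In, Na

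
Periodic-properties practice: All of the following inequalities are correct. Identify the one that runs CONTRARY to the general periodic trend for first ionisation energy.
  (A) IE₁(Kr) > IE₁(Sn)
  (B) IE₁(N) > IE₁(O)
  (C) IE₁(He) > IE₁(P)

The general trend: first ionisation energy increases across a period and decreases down a group.
(A) Kr (period 4, group 18) vs Sn (period 5, group 14): the stated order agrees with the simple trend.
(B) N (period 2, group 15) vs O (period 2, group 16): the stated order contradicts the simple trend.
(C) He (period 1, group 18) vs P (period 3, group 15): the stated order agrees with the simple trend.
The exception is (B): pairing an electron in O's 2p⁴ costs repulsion energy, so O ionizes more easily than half-filled N (2p³).

(B)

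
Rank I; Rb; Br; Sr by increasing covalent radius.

Br is in period 4, group 17; Rb is in period 5, group 1; Sr is in period 5, group 2; I is in period 5, group 17.
Across a period the added protons contract the valence shell; down a group each new principal shell makes the atom larger.
Here both period and group differ, so the two effects have to be weighed against each other.
I > Br: I sits below Br in group 17, so the down-group effect alone puts I larger.
Sr > I: Sr lies to the left of I in period 5, so the across-period effect alone puts Sr larger.
Rb > Sr: Rb lies to the left of Sr in period 5, so the across-period effect alone puts Rb larger.
Tabulated atomic radius (pm): Br 114, Rb 210, Sr 185, I 133.
So from smallest to largest: Br < I < Sr < Rb.

Br < I < Sr < Rb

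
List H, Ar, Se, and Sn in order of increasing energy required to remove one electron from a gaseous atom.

H is in period 1, group 1; Ar is in period 3, group 18; Se is in period 4, group 16; Sn is in period 5, group 14.
First ionization energy rises across a period (greater Z_eff holds electrons more tightly) and falls down a group (valence electrons are farther from the nucleus).
Here both period and group differ, so the two effects have to be weighed against each other.
Se > Sn: both effects reinforce here, so Se is clearly the higher of the two.
H > Se: period and group pull opposite ways; the down-group shift dominates (1312 vs 941 kJ/mol).
Ar > H: period and group pull opposite ways; the across-period shift dominates (1521 vs 1312 kJ/mol).
Tabulated first ionization energy (kJ/mol): H 1312, Ar 1521, Se 941, Sn 709.
So from lowest to highest: Sn < Se < H < Ar.

Sn, Se, H, Ar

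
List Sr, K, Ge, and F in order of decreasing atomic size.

K > Sr > Ge > F

Moving right in a period, electrons are added to the same shell under a stronger nuclear pull, so atoms get smaller; moving down, a new shell is opened and atoms get larger.
Neither a single period nor a single group — weigh both effects.
Ge > F: relative to F, both the across-period and down-group shifts push Ge's atomic radius up.
Sr > Ge: both effects reinforce here, so Sr is clearly the larger of the two.
K > Sr: the two effects oppose for this pair; the across-period effect wins (196 vs 185 pm).
Tabulated atomic radius (pm): F 64, K 196, Ge 121, Sr 185.
So from largest to smallest: K > Sr > Ge > F.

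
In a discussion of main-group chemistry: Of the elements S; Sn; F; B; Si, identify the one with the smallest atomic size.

F

B is in period 2, group 13; F is in period 2, group 17; Si is in period 3, group 14; S is in period 3, group 16; Sn is in period 5, group 14.
Radius decreases left→right (rising Z_eff, same n) and increases top→bottom (higher n).
Neither a single period nor a single group — weigh both effects.
B > F: both are in period 2; the period trend gives B the larger value.
S > B: the two effects oppose for this pair; the down-group effect wins (103 vs 85 pm).
Si > S: both are in period 3; the period trend gives Si the larger value.
Sn > Si: Sn sits below Si in group 14, so the down-group effect alone puts Sn larger.
For reference (pm): B 85, F 64, Si 116, S 103, Sn 140.
The smallest atomic size among these belongs to F.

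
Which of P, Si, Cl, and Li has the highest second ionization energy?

The second ionization energy removes an electron from the +1 ion. For each element: P⁺ still has 4 valence electrons; Si⁺ still has 3 valence electrons; Cl⁺ still has 6 valence electrons; Li⁺ is the bare [He] core.
Core electrons are held far more tightly than valence electrons, so Li tops the IE_2 order.
Valence configurations: P⁺ [Ne]3s²3p², Si⁺ [Ne]3s²3p¹, Cl⁺ [Ne]3s²3p⁴.
Approximate IE_2 values (kJ/mol): P 1907, Si 1577, Cl 2298, Li 7298.
Overall IE_2 order: Si < P < Cl < Li.

Li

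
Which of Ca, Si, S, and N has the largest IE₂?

N

Consider each +1 ion: Ca⁺ still has 1 valence electron; Si⁺ still has 3 valence electrons; S⁺ still has 5 valence electrons; N⁺ still has 4 valence electrons.
All are still removing valence electrons, so compare the +1 ions as you would atoms: IE_2 generally rises across a period (higher Z_eff) and falls down a group (larger shell), subject to the usual subshell exceptions.
Valence configurations: Ca⁺ [Ar]4s¹, Si⁺ [Ne]3s²3p¹, S⁺ [Ne]3s²3p³, N⁺ [He]2s²2p².
The numbers (kJ/mol): Ca 1145, Si 1577, S 2252, N 2856.
Overall IE_2 order: Ca < Si < S < N.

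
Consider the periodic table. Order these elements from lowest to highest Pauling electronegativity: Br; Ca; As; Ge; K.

K < Ca < Ge < As < Br

K is in period 4, group 1; Ca is in period 4, group 2; Ge is in period 4, group 14; As is in period 4, group 15; Br is in period 4, group 17.
EN rises left→right (higher Z_eff, smaller atoms) and falls top→bottom (larger, more shielded atoms).
All lie in period 4, so electronegativity increases left to right.
So from lowest to highest: K < Ca < Ge < As < Br.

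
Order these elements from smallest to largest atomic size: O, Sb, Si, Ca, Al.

O < Si < Al < Sb < Ca

O is in period 2, group 16; Al is in period 3, group 13; Si is in period 3, group 14; Ca is in period 4, group 2; Sb is in period 5, group 15.
Atomic radius shrinks across a period as nuclear charge pulls the same shell inward, and grows down a group as new shells are added.
These span different periods and groups, so the two trends combine.
Si > O: relative to O, both the across-period and down-group shifts push Si's atomic radius up.
Al > Si: Al lies to the left of Si in period 3, so the across-period effect alone puts Al larger.
Sb > Al: period and group pull opposite ways; the down-group shift dominates (140 vs 126 pm).
Ca > Sb: the two effects oppose for this pair; the across-period effect wins (171 vs 140 pm).
For reference (pm): O 63, Al 126, Si 116, Ca 171, Sb 140.
So from smallest to largest: O < Si < Al < Sb < Ca.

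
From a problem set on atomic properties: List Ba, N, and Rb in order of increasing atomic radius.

N is in period 2, group 15; Rb is in period 5, group 1; Ba is in period 6, group 2.
Radius decreases left→right (rising Z_eff, same n) and increases top→bottom (higher n).
These span different periods and groups, so the two trends combine.
Ba > N: relative to N, both the across-period and down-group shifts push Ba's atomic radius up.
Rb > Ba: period and group pull opposite ways; the across-period shift dominates (210 vs 196 pm).
Tabulated atomic radius (pm): N 71, Rb 210, Ba 196.
So from smallest to largest: N < Ba < Rb.

N, Ba, Rb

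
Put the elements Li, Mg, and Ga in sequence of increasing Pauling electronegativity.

Li < Mg < Ga

Li is in period 2, group 1; Mg is in period 3, group 2; Ga is in period 4, group 13.
Smaller atoms with higher effective nuclear charge are more electronegative.
These sit on a diagonal, where the across-period and down-group effects partly cancel.
Mg > Li: period and group pull opposite ways; the across-period shift dominates (1.31 vs 0.98).
Ga > Mg: the two effects oppose for this pair; the across-period effect wins (1.81 vs 1.31).
For reference (Pauling): Li 0.98, Mg 1.31, Ga 1.81.
So from lowest to highest: Li < Mg < Ga.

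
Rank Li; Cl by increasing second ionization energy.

Cl < Li

Consider each +1 ion: Li⁺ is the bare [He] core; Cl⁺ still has 6 valence electrons.
Pulling an electron out of a noble-gas core costs far more than removing a remaining valence electron, so Li sits at the high end of IE_2.
Tabulated IE_2 (kJ/mol): Li 7298, Cl 2298.
Putting it together, IE_2: Cl < Li.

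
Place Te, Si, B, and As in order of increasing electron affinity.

B < As < Si < Te

EA tends to increase across a period and decrease down a group, though the pattern is less regular than for IE or radius.
A diagonal step moves right (one effect) and down (the opposite effect) at once.
As > B: period and group pull opposite ways; the across-period shift dominates (78 vs 27 kJ/mol).
Si > As: the two effects oppose for this pair; the down-group effect wins (134 vs 78 kJ/mol).
Te > Si: the two effects oppose for this pair; the across-period effect wins (190 vs 134 kJ/mol).
Approximate values (kJ/mol): B 27, Si 134, As 78, Te 190.
So from lowest to highest: B < As < Si < Te.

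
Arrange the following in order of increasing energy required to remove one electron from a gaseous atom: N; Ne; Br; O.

IE₁ increases left→right with effective nuclear charge and decreases top→bottom as the valence shell moves farther out.
These span different periods and groups, so the two trends combine.
O > Br: period and group pull opposite ways; the down-group shift dominates (1314 vs 1140 kJ/mol).
N > O: this pair runs against the simple trend — see the exception note.
Ne > N: Ne lies to the right of N in period 2, so the across-period effect alone puts Ne higher.
Note the exception: N has a higher first ionization energy than O, contrary to the simple trend — pairing an electron in O's 2p⁴ costs repulsion energy, so O ionizes more easily than half-filled N (2p³).
For reference (kJ/mol): N 1402, O 1314, Ne 2081, Br 1140.
So from lowest to highest: Br < O < N < Ne.

Br, O, N, Ne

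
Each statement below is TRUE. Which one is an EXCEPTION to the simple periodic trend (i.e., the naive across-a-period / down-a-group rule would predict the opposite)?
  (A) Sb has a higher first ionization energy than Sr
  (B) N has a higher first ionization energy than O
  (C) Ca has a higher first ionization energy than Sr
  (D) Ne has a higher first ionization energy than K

(B)

The general trend: first ionization energy increases across a period and decreases down a group.
(A) Sb (period 5, group 15) vs Sr (period 5, group 2): the stated order agrees with the simple trend.
(B) N (period 2, group 15) vs O (period 2, group 16): the stated order contradicts the simple trend.
(C) Ca (period 4, group 2) vs Sr (period 5, group 2): the stated order agrees with the simple trend.
(D) Ne (period 2, group 18) vs K (period 4, group 1): the stated order agrees with the simple trend.
The exception is (B): pairing an electron in O's 2p⁴ costs repulsion energy, so O ionizes more easily than half-filled N (2p³).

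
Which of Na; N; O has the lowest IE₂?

N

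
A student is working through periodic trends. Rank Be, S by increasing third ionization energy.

The third ionization energy removes an electron from the +2 ion. For each element: Be²⁺ is the bare [He] core; S²⁺ still has 4 valence electrons.
Pulling an electron out of a noble-gas core costs far more than removing a remaining valence electron, so Be sits at the high end of IE_3.
Approximate IE_3 values (kJ/mol): Be 14849, S 3357.
So the third ionization energies run S < Be.

S < Be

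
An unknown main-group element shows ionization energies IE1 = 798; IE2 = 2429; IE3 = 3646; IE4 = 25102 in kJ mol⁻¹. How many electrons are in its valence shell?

Look for the largest jump between consecutive ionization energies: IE4/IE3 ≈ 6.9, far larger than any earlier ratio.
That jump marks the point where a core electron is being removed. So the atom has 3 valence electrons.

3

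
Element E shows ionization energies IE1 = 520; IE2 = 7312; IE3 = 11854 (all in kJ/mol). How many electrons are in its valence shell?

1

Look for the largest jump between consecutive ionization energies: IE2/IE1 ≈ 14.1, far larger than any earlier ratio.
That jump marks the point where a core electron is being removed. So the atom has 1 valence electron.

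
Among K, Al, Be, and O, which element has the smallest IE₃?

Al

The third ionization energy removes an electron from the +2 ion. For each element: K²⁺ is already 1 electron into the core; Al²⁺ still has 1 valence electron; Be²⁺ is the bare [He] core; O²⁺ still has 4 valence electrons.
Usually core removal costs more than valence removal, but here the competition is close: a tightly held n=2 valence electron can cost more to remove than an n=3 core electron, so the actual values have to decide it.
Valence configurations: Al²⁺ [Ne]3s¹, O²⁺ [He]2s²2p².
Approximate IE_3 values (kJ/mol): K 4420, Al 2745, Be 14849, O 5300.
Putting it together, IE_3: Al < K < O < Be.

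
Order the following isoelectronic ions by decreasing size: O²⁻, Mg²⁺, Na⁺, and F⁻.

All of these have 10 electrons, so size is governed by nuclear charge alone: the more protons, the stronger the pull on the same electron cloud, and the smaller the ion.
Nuclear charges: Mg²⁺ (Z=12), Na⁺ (Z=11), F⁻ (Z=9), O²⁻ (Z=8).
Largest to smallest: O²⁻ > F⁻ > Na⁺ > Mg²⁺.

O²⁻ > F⁻ > Na⁺ > Mg²⁺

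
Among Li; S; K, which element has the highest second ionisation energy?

Li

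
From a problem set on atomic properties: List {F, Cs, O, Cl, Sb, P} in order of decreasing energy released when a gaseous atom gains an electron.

O is in period 2, group 16; F is in period 2, group 17; P is in period 3, group 15; Cl is in period 3, group 17; Sb is in period 5, group 15; Cs is in period 6, group 1.
Electron affinity generally becomes more exothermic across a period toward the halogens and less exothermic down a group.
These span different periods and groups, so the two trends combine.
P > Cs: relative to Cs, both the across-period and down-group shifts push P's electron affinity up.
Sb > P: this pair runs against the simple trend — see the exception note.
O > Sb: both effects reinforce here, so O is clearly the higher of the two.
F > O: F lies to the right of O in period 2, so the across-period effect alone puts F higher.
Cl > F: this pair runs against the simple trend — see the exception note.
Note the exception: Sb has a higher electron affinity than P, contrary to the simple trend — both are half-filled np³, but the pairing/repulsion penalty for the added electron shrinks as the p orbitals become larger and more diffuse down the group, and for Sb that outweighs the weaker nuclear attraction.
Note the exception: Cl has a higher electron affinity than F, contrary to the simple trend — F's small 2p subshell makes the incoming electron feel strong e⁻–e⁻ repulsion, so Cl actually releases more energy on gaining an electron.
For reference (kJ/mol): O 141, F 328, P 72, Cl 349, Sb 103, Cs 46.
So from highest to lowest: Cl > F > O > Sb > P > Cs.

Cl > F > O > Sb > P > Cs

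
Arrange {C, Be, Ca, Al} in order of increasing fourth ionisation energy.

After 3 electrons have been removed, what remains? C³⁺ still has 1 valence electron; Be³⁺ is already 1 electron into the core; Ca³⁺ is already 1 electron into the core; Al³⁺ is the bare [Ne] core.
Breaking into a closed-shell core is much more expensive than removing a leftover valence electron — Ca, Al and Be have the largest IE_4 here.
Tabulated IE_4 (kJ/mol): C 6223, Be 21007, Ca 6491, Al 11577.
So the fourth ionization energies run C < Ca < Al < Be.

C < Ca < Al < Be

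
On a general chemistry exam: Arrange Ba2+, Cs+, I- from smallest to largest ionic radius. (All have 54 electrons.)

Ba2+ < Cs+ < I-

All of these have 54 electrons, so size is governed by nuclear charge alone: the more protons, the stronger the pull on the same electron cloud, and the smaller the ion.
Nuclear charges: Ba2+ (Z=56), Cs+ (Z=55), I- (Z=53).
Smallest to largest: Ba2+ < Cs+ < I-.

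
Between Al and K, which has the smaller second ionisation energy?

The second ionization energy removes an electron from the +1 ion. For each element: Al⁺ still has 2 valence electrons; K⁺ is the bare [Ar] core.
Core electrons are held far more tightly than valence electrons, so K tops the IE_2 order.
The numbers (kJ/mol): Al 1817, K 3052.
Overall IE_2 order: Al < K.

Al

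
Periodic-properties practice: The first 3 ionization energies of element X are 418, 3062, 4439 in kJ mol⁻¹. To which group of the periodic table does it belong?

Look for the largest jump between consecutive ionization energies: IE2/IE1 ≈ 7.3, far larger than any earlier ratio.
That jump marks the point where a core electron is being removed. So the atom has 1 valence electron.
A main-group element with 1 valence electron is in group 1.

Group 1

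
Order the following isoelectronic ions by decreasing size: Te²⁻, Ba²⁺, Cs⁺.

Te²⁻, Cs⁺, Ba²⁺

All of these have 54 electrons, so size is governed by nuclear charge alone: the more protons, the stronger the pull on the same electron cloud, and the smaller the ion.
Nuclear charges: Ba²⁺ (Z=56), Cs⁺ (Z=55), Te²⁻ (Z=52).
Largest to smallest: Te²⁻ > Cs⁺ > Ba²⁺.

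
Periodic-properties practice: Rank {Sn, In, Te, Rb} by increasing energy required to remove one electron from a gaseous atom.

Rb < In < Sn < Te

Rb is in period 5, group 1; In is in period 5, group 13; Sn is in period 5, group 14; Te is in period 5, group 16.
First ionization energy rises across a period (greater Z_eff holds electrons more tightly) and falls down a group (valence electrons are farther from the nucleus).
All lie in period 5, so first ionization energy increases left to right.
So from lowest to highest: Rb < In < Sn < Te.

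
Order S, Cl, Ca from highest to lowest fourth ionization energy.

Ca > Cl > S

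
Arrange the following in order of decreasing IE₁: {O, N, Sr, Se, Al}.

N, O, Se, Al, Sr

N is in period 2, group 15; O is in period 2, group 16; Al is in period 3, group 13; Se is in period 4, group 16; Sr is in period 5, group 2.
IE₁ increases left→right with effective nuclear charge and decreases top→bottom as the valence shell moves farther out.
These span different periods and groups, so the two trends combine.
Al > Sr: relative to Sr, both the across-period and down-group shifts push Al's first ionization energy up.
Se > Al: period and group pull opposite ways; the across-period shift dominates (941 vs 578 kJ/mol).
O > Se: they share group 16; the group trend gives O the larger value.
N > O: this pair runs against the simple trend — see the exception note.
Note the exception: N has a higher first ionization energy than O, contrary to the simple trend — pairing an electron in O's 2p⁴ costs repulsion energy, so O ionizes more easily than half-filled N (2p³).
Tabulated first ionization energy (kJ/mol): N 1402, O 1314, Al 578, Se 941, Sr 550.
So from highest to lowest: N > O > Se > Al > Sr.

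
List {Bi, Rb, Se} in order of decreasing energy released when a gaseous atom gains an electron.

Se > Bi > Rb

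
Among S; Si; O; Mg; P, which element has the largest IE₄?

The fourth ionization energy removes an electron from the +3 ion. For each element: S³⁺ still has 3 valence electrons; Si³⁺ still has 1 valence electron; O³⁺ still has 3 valence electrons; Mg³⁺ is already 1 electron into the core; P³⁺ still has 2 valence electrons.
Core electrons are held far more tightly than valence electrons, so Mg tops the IE_4 order.
Valence configurations: S³⁺ [Ne]3s²3p¹, Si³⁺ [Ne]3s¹, O³⁺ [He]2s²2p¹, P³⁺ [Ne]3s².
S³⁺ loses a lone 3p electron whereas P³⁺ must break into a filled 3s² pair, so IE_4(P) > IE_4(S) even though S has the higher nuclear charge.
Approximate IE_4 values (kJ/mol): S 4556, Si 4356, O 7469, Mg 10543, P 4964.
Overall IE_4 order: Si < S < P < O < Mg.

Mg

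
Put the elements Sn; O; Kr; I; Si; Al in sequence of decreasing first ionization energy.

O is in period 2, group 16; Al is in period 3, group 13; Si is in period 3, group 14; Kr is in period 4, group 18; Sn is in period 5, group 14; I is in period 5, group 17.
Removing the outermost electron gets harder across a period and easier down a group.
Here both period and group differ, so the two effects have to be weighed against each other.
Sn > Al: the two effects oppose for this pair; the across-period effect wins (709 vs 578 kJ/mol).
Si > Sn: they share group 14; the group trend gives Si the larger value.
I > Si: the two effects oppose for this pair; the across-period effect wins (1008 vs 786 kJ/mol).
O > I: the two effects oppose for this pair; the down-group effect wins (1314 vs 1008 kJ/mol).
Kr > O: period and group pull opposite ways; the across-period shift dominates (1351 vs 1314 kJ/mol).
Approximate values (kJ/mol): O 1314, Al 578, Si 786, Kr 1351, Sn 709, I 1008.
So from highest to lowest: Kr > O > I > Si > Sn > Al.

Kr > O > I > Si > Sn > Al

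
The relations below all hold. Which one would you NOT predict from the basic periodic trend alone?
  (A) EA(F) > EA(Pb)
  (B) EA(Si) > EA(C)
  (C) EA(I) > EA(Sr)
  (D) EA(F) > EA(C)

The general trend: electron affinity increases across a period and decreases down a group.
(A) F (period 2, group 17) vs Pb (period 6, group 14): the stated order agrees with the simple trend.
(B) Si (period 3, group 14) vs C (period 2, group 14): the stated order contradicts the simple trend.
(C) I (period 5, group 17) vs Sr (period 5, group 2): the stated order agrees with the simple trend.
(D) F (period 2, group 17) vs C (period 2, group 14): the stated order agrees with the simple trend.
The exception is (B): Si's larger, more diffuse 3p orbitals accept an added electron slightly more readily than C's compact 2p.

(B)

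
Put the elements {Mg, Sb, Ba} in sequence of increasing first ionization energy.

Mg is in period 3, group 2; Sb is in period 5, group 15; Ba is in period 6, group 2.
IE₁ increases left→right with effective nuclear charge and decreases top→bottom as the valence shell moves farther out.
Neither a single period nor a single group — weigh both effects.
Mg > Ba: Mg sits above Ba in group 2, so the down-group effect alone puts Mg higher.
Sb > Mg: the two effects oppose for this pair; the across-period effect wins (831 vs 738 kJ/mol).
For reference (kJ/mol): Mg 738, Sb 831, Ba 503.
So from lowest to highest: Ba < Mg < Sb.

Ba, Mg, Sb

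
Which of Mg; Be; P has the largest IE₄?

The fourth ionization energy removes an electron from the +3 ion. For each element: Mg³⁺ is already 1 electron into the core; Be³⁺ is already 1 electron into the core; P³⁺ still has 2 valence electrons.
Core electrons are held far more tightly than valence electrons, so Mg and Be top the IE_4 order.
Approximate IE_4 values (kJ/mol): Mg 10543, Be 21007, P 4964.
Overall IE_4 order: P < Mg < Be.

Be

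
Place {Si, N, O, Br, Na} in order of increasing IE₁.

Na < Si < Br < O < N

N is in period 2, group 15; O is in period 2, group 16; Na is in period 3, group 1; Si is in period 3, group 14; Br is in period 4, group 17.
Across a period the outer electron is held more tightly (higher IE₁); down a group it sits in a higher shell, more shielded, and comes off more easily.
Neither a single period nor a single group — weigh both effects.
Si > Na: Si lies to the right of Na in period 3, so the across-period effect alone puts Si higher.
Br > Si: the two effects oppose for this pair; the across-period effect wins (1140 vs 786 kJ/mol).
O > Br: period and group pull opposite ways; the down-group shift dominates (1314 vs 1140 kJ/mol).
N > O: this pair runs against the simple trend — see the exception note.
Note the exception: N has a higher first ionization energy than O, contrary to the simple trend — pairing an electron in O's 2p⁴ costs repulsion energy, so O ionizes more easily than half-filled N (2p³).
Approximate values (kJ/mol): N 1402, O 1314, Na 496, Si 786, Br 1140.
So from lowest to highest: Na < Si < Br < O < N.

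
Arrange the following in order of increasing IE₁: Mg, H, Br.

Mg < Br < H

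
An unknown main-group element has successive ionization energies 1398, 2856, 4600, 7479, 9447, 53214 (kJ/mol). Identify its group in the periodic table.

Group 15

Look for the largest jump between consecutive ionization energies: IE6/IE5 ≈ 5.6, far larger than any earlier ratio.
That jump marks the point where a core electron is being removed. So the atom has 5 valence electrons.
A main-group element with 5 valence electrons is in group 15.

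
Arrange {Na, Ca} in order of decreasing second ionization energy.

The second ionization energy removes an electron from the +1 ion. For each element: Na⁺ is the bare [Ne] core; Ca⁺ still has 1 valence electron.
Core electrons are held far more tightly than valence electrons, so Na tops the IE_2 order.
Approximate IE_2 values (kJ/mol): Na 4562, Ca 1145.
Hence IE_2: Ca < Na.

Na > Ca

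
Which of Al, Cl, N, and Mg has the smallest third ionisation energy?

After 2 electrons have been removed, what remains? Al²⁺ still has 1 valence electron; Cl²⁺ still has 5 valence electrons; N²⁺ still has 3 valence electrons; Mg²⁺ is the bare [Ne] core.
Breaking into a closed-shell core is much more expensive than removing a leftover valence electron — Mg has the largest IE_3 here.
Valence configurations: Al²⁺ [Ne]3s¹, Cl²⁺ [Ne]3s²3p³, N²⁺ [He]2s²2p¹.
Approximate IE_3 values (kJ/mol): Al 2745, Cl 3822, N 4578, Mg 7733.
Hence IE_3: Al < Cl < N < Mg.

Al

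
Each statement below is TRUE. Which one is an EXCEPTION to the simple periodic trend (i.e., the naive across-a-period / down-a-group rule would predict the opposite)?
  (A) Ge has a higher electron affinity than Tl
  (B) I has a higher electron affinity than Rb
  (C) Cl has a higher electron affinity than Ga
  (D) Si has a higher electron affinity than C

The general trend: electron affinity increases across a period and decreases down a group.
(A) Ge (period 4, group 14) vs Tl (period 6, group 13): the stated order agrees with the simple trend.
(B) I (period 5, group 17) vs Rb (period 5, group 1): the stated order agrees with the simple trend.
(C) Cl (period 3, group 17) vs Ga (period 4, group 13): the stated order agrees with the simple trend.
(D) Si (period 3, group 14) vs C (period 2, group 14): the stated order contradicts the simple trend.
The exception is (D): Si's larger, more diffuse 3p orbitals accept an added electron slightly more readily than C's compact 2p.

(D)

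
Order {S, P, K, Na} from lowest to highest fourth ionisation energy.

IE_4 is the cost of taking one more electron from the +3 cation: S³⁺ still has 3 valence electrons; P³⁺ still has 2 valence electrons; K³⁺ is already 2 electrons into the core; Na³⁺ is already 2 electrons into the core.
Core electrons are held far more tightly than valence electrons, so K and Na top the IE_4 order.
Valence configurations: S³⁺ [Ne]3s²3p¹, P³⁺ [Ne]3s².
S³⁺ loses a lone 3p electron whereas P³⁺ must break into a filled 3s² pair, so IE_4(P) > IE_4(S) even though S has the higher nuclear charge.
The numbers (kJ/mol): S 4556, P 4964, K 5877, Na 9543.
Overall IE_4 order: S < P < K < Na.

S < P < K < Na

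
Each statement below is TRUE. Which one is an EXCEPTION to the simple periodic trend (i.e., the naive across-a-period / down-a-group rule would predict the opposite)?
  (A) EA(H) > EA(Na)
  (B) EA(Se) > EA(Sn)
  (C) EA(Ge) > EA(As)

(C)

The general trend: electron affinity increases across a period and decreases down a group.
(A) H (period 1, group 1) vs Na (period 3, group 1): the stated order agrees with the simple trend.
(B) Se (period 4, group 16) vs Sn (period 5, group 14): the stated order agrees with the simple trend.
(C) Ge (period 4, group 14) vs As (period 4, group 15): the stated order contradicts the simple trend.
The exception is (C): adding an electron to As's half-filled 4p³ is unfavourable, so Ge (4p²) has the more exothermic EA.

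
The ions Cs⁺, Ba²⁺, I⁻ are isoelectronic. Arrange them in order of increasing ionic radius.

Ba²⁺ < Cs⁺ < I⁻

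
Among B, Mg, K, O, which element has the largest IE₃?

Mg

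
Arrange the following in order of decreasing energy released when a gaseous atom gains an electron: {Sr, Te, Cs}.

Te, Cs, Sr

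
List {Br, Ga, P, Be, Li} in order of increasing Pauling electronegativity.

Li, Be, Ga, P, Br

Electronegativity increases across a period and decreases down a group, tracking effective nuclear charge and atomic size.
Neither a single period nor a single group — weigh both effects.
Be > Li: both are in period 2; the period trend gives Be the larger value.
Ga > Be: the two effects oppose for this pair; the across-period effect wins (1.81 vs 1.57).
P > Ga: relative to Ga, both the across-period and down-group shifts push P's electronegativity up.
Br > P: period and group pull opposite ways; the across-period shift dominates (2.96 vs 2.19).
Approximate values (Pauling): Li 0.98, Be 1.57, P 2.19, Ga 1.81, Br 2.96.
So from lowest to highest: Li < Be < Ga < P < Br.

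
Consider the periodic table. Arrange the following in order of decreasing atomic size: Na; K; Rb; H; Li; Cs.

Cs > Rb > K > Na > Li > H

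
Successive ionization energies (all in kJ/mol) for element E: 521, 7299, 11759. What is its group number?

Group 1

Look for the largest jump between consecutive ionization energies: IE2/IE1 ≈ 14.0, far larger than any earlier ratio.
That jump marks the point where a core electron is being removed. So the atom has 1 valence electron.
A main-group element with 1 valence electron is in group 1.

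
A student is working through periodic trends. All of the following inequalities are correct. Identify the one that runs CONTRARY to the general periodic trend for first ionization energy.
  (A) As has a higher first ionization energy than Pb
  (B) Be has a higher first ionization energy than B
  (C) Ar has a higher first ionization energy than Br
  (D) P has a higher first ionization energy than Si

(B)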